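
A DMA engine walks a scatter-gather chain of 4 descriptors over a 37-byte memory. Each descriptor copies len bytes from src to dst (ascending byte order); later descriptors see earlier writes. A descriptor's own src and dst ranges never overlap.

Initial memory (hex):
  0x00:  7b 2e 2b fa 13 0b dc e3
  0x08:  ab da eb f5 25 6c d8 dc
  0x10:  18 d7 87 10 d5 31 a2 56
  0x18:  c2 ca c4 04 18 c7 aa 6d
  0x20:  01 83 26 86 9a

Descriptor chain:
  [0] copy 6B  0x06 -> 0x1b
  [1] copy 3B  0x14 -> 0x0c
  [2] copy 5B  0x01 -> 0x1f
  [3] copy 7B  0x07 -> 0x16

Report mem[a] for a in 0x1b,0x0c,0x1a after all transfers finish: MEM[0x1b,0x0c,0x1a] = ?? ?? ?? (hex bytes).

[0] 0x06->0x1b len=6 : dc e3 ab da eb f5
[1] 0x14->0x0c len=3 : d5 31 a2
[2] 0x01->0x1f len=5 : 2e 2b fa 13 0b
[3] 0x07->0x16 len=7 : e3 ab da eb f5 d5 31
query mem[0x1b]=0xd5, mem[0x0c]=0xd5, mem[0x1a]=0xf5

MEM[0x1b,0x0c,0x1a] = d5 d5 f5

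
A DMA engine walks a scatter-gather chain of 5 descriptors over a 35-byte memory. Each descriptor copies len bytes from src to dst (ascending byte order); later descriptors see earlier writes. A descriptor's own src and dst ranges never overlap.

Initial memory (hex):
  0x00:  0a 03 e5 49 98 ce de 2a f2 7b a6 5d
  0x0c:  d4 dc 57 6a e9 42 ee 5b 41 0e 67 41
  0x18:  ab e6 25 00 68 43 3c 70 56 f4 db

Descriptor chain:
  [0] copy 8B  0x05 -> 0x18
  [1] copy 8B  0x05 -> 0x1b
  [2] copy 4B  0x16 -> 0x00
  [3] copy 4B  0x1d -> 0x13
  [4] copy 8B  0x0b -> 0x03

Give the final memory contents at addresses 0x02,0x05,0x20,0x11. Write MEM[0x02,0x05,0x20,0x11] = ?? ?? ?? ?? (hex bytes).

MEM[0x02,0x05,0x20,0x11] = ce dc a6 42

  after D0: wrote 8B at 0x18 = cede2af27ba65dd4
  after D1: wrote 8B at 0x1b = cede2af27ba65dd4
  after D2: wrote 4B at 0x00 = 6741cede
  after D3: wrote 4B at 0x13 = 2af27ba6
  after D4: wrote 8B at 0x03 = 5dd4dc576ae942ee
query mem[0x02]=0xce, mem[0x05]=0xdc, mem[0x20]=0xa6, mem[0x11]=0x42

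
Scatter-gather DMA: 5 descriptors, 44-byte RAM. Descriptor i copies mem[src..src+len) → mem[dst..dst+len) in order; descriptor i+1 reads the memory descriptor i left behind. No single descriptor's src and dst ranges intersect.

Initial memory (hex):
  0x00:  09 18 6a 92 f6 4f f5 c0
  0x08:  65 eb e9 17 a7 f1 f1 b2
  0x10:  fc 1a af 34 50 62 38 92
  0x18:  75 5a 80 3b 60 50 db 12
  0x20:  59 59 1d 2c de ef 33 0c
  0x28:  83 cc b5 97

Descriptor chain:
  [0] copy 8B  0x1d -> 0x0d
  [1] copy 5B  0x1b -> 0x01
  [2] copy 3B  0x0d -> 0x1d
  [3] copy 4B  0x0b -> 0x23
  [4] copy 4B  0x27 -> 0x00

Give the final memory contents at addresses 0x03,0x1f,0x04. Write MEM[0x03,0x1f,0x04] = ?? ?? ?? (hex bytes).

MEM[0x03,0x1f,0x04] = b5 12 db

  after D0: wrote 8B at 0x0d = 50db1259591d2cde
  after D1: wrote 5B at 0x01 = 3b6050db12
  after D2: wrote 3B at 0x1d = 50db12
  after D3: wrote 4B at 0x23 = 17a750db
  after D4: wrote 4B at 0x00 = 0c83ccb5
query mem[0x03]=0xb5, mem[0x1f]=0x12, mem[0x04]=0xdb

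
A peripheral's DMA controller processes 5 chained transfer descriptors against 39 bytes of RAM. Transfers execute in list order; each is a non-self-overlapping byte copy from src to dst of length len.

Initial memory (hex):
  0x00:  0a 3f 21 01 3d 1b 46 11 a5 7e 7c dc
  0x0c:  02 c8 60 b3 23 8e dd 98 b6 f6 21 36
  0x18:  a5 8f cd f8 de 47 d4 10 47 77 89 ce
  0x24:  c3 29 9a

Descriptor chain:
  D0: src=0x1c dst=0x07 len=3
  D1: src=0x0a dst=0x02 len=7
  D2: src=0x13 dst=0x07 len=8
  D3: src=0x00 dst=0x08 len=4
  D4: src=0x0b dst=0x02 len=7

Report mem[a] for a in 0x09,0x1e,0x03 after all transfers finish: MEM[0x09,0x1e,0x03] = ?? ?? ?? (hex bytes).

MEM[0x09,0x1e,0x03] = 3f d4 a5

  after D0: wrote 3B at 0x07 = de47d4
  after D1: wrote 7B at 0x02 = 7cdc02c860b323
  after D2: wrote 8B at 0x07 = 98b6f62136a58fcd
  after D3: wrote 4B at 0x08 = 0a3f7cdc
  after D4: wrote 7B at 0x02 = dca58fcdb3238e
query mem[0x09]=0x3f, mem[0x1e]=0xd4, mem[0x03]=0xa5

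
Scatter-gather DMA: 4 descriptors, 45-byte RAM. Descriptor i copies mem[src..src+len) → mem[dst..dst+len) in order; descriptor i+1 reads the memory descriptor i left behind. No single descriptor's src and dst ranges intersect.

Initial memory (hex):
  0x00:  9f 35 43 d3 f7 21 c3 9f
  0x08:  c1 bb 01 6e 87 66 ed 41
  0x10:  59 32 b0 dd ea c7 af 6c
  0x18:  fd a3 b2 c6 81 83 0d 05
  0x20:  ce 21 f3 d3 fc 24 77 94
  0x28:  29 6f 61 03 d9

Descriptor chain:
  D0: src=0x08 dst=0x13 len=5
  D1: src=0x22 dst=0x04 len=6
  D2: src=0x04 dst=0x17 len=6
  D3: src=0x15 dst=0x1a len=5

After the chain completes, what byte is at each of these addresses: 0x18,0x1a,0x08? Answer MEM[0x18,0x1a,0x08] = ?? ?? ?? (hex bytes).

MEM[0x18,0x1a,0x08] = d3 01 77

[0] 0x08->0x13 len=5 : c1 bb 01 6e 87
[1] 0x22->0x04 len=6 : f3 d3 fc 24 77 94
[2] 0x04->0x17 len=6 : f3 d3 fc 24 77 94
[3] 0x15->0x1a len=5 : 01 6e f3 d3 fc
query mem[0x18]=0xd3, mem[0x1a]=0x01, mem[0x08]=0x77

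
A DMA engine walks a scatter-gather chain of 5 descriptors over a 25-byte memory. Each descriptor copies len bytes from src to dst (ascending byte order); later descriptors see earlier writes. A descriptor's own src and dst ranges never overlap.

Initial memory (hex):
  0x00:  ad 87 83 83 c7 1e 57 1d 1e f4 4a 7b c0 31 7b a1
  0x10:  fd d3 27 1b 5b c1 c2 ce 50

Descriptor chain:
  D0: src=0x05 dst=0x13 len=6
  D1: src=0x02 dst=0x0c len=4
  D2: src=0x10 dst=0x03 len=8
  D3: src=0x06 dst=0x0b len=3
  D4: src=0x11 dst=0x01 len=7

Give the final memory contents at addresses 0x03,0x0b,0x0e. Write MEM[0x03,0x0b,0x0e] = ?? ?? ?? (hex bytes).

[0] 0x05->0x13 len=6 : 1e 57 1d 1e f4 4a
[1] 0x02->0x0c len=4 : 83 83 c7 1e
[2] 0x10->0x03 len=8 : fd d3 27 1e 57 1d 1e f4
[3] 0x06->0x0b len=3 : 1e 57 1d
[4] 0x11->0x01 len=7 : d3 27 1e 57 1d 1e f4
query mem[0x03]=0x1e, mem[0x0b]=0x1e, mem[0x0e]=0xc7

MEM[0x03,0x0b,0x0e] = 1e 1e c7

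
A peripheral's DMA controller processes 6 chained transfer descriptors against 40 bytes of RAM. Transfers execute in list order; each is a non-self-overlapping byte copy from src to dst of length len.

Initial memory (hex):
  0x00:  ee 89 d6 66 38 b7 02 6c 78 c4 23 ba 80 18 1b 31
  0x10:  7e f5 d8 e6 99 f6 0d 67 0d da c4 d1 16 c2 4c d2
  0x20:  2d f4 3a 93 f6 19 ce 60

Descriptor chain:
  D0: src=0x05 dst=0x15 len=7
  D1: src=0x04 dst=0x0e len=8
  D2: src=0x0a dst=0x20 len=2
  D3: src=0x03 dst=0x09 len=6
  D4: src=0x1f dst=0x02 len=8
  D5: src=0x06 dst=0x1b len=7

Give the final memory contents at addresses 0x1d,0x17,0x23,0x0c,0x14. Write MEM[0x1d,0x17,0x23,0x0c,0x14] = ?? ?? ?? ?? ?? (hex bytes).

MEM[0x1d,0x17,0x23,0x0c,0x14] = 19 6c 93 02 23

[0] 0x05->0x15 len=7 : b7 02 6c 78 c4 23 ba
[1] 0x04->0x0e len=8 : 38 b7 02 6c 78 c4 23 ba
[2] 0x0a->0x20 len=2 : 23 ba
[3] 0x03->0x09 len=6 : 66 38 b7 02 6c 78
[4] 0x1f->0x02 len=8 : d2 23 ba 3a 93 f6 19 ce
[5] 0x06->0x1b len=7 : 93 f6 19 ce 38 b7 02
query mem[0x1d]=0x19, mem[0x17]=0x6c, mem[0x23]=0x93, mem[0x0c]=0x02, mem[0x14]=0x23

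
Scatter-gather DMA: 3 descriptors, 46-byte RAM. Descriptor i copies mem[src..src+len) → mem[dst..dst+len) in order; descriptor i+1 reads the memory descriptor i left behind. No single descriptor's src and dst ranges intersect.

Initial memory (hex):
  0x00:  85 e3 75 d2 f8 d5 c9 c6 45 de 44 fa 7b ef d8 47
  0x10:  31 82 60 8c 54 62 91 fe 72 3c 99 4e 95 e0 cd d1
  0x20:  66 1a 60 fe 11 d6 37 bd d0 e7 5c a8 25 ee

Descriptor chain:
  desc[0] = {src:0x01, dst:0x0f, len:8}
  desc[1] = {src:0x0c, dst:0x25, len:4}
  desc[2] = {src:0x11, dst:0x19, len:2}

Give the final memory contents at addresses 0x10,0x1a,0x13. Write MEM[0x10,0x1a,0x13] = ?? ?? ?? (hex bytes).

MEM[0x10,0x1a,0x13] = 75 f8 d5

D0: mem[0x0f..0x16] <- [e3 75 d2 f8 d5 c9 c6 45]
D1: mem[0x25..0x28] <- [7b ef d8 e3]
D2: mem[0x19..0x1a] <- [d2 f8]
query mem[0x10]=0x75, mem[0x1a]=0xf8, mem[0x13]=0xd5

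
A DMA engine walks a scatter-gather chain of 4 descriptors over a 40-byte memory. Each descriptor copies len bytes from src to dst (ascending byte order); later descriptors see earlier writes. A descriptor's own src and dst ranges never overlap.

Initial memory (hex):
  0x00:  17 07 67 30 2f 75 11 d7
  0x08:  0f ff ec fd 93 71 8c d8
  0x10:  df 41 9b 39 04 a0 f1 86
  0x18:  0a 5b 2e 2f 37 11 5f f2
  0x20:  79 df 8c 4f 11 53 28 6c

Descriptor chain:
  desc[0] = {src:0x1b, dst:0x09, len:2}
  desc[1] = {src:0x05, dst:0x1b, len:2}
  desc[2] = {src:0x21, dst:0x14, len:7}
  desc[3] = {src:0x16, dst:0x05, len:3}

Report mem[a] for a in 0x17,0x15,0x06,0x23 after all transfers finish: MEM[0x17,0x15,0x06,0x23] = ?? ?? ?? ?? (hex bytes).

#0 dst[0x09+2] := {0x2f,0x37}
#1 dst[0x1b+2] := {0x75,0x11}
#2 dst[0x14+7] := {0xdf,0x8c,0x4f,0x11,0x53,0x28,0x6c}
#3 dst[0x05+3] := {0x4f,0x11,0x53}
query mem[0x17]=0x11, mem[0x15]=0x8c, mem[0x06]=0x11, mem[0x23]=0x4f

MEM[0x17,0x15,0x06,0x23] = 11 8c 11 4f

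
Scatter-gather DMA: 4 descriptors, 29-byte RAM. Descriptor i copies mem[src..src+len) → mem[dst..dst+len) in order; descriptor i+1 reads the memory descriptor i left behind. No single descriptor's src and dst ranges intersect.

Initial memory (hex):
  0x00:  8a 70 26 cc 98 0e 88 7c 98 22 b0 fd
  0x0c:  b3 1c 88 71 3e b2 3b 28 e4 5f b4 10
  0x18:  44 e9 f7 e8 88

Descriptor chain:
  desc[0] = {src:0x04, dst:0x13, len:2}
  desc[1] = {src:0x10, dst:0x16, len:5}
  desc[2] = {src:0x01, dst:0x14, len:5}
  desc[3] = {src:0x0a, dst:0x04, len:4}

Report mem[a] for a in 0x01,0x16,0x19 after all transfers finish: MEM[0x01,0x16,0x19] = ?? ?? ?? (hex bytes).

#0 dst[0x13+2] := {0x98,0x0e}
#1 dst[0x16+5] := {0x3e,0xb2,0x3b,0x98,0x0e}
#2 dst[0x14+5] := {0x70,0x26,0xcc,0x98,0x0e}
#3 dst[0x04+4] := {0xb0,0xfd,0xb3,0x1c}
query mem[0x01]=0x70, mem[0x16]=0xcc, mem[0x19]=0x98

MEM[0x01,0x16,0x19] = 70 cc 98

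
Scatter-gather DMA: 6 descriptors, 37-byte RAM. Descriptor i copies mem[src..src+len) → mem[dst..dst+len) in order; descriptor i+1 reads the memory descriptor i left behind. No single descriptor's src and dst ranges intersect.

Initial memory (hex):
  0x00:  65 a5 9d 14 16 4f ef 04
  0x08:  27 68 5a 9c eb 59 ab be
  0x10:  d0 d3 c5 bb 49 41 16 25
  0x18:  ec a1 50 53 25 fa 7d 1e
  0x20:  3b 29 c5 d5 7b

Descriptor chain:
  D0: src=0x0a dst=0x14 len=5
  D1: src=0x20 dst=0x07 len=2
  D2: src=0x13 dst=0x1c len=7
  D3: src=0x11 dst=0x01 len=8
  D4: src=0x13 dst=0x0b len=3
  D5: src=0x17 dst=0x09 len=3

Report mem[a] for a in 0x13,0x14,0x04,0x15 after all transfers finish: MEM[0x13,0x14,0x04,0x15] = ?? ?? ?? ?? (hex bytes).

D0: mem[0x14..0x18] <- [5a 9c eb 59 ab]
D1: mem[0x07..0x08] <- [3b 29]
D2: mem[0x1c..0x22] <- [bb 5a 9c eb 59 ab a1]
D3: mem[0x01..0x08] <- [d3 c5 bb 5a 9c eb 59 ab]
D4: mem[0x0b..0x0d] <- [bb 5a 9c]
D5: mem[0x09..0x0b] <- [59 ab a1]
query mem[0x13]=0xbb, mem[0x14]=0x5a, mem[0x04]=0x5a, mem[0x15]=0x9c

MEM[0x13,0x14,0x04,0x15] = bb 5a 5a 9c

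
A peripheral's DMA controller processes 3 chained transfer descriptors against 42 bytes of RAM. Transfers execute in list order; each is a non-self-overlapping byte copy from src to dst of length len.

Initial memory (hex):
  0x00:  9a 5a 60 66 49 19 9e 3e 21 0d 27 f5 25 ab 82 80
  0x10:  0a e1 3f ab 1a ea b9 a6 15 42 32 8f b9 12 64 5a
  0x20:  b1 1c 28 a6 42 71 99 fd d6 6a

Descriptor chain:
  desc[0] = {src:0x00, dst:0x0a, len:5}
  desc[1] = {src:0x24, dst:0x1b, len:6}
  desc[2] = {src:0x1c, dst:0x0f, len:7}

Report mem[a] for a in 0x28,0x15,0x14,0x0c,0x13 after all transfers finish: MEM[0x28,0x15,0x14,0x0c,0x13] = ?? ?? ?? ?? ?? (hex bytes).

#0 dst[0x0a+5] := {0x9a,0x5a,0x60,0x66,0x49}
#1 dst[0x1b+6] := {0x42,0x71,0x99,0xfd,0xd6,0x6a}
#2 dst[0x0f+7] := {0x71,0x99,0xfd,0xd6,0x6a,0x1c,0x28}
query mem[0x28]=0xd6, mem[0x15]=0x28, mem[0x14]=0x1c, mem[0x0c]=0x60, mem[0x13]=0x6a

MEM[0x28,0x15,0x14,0x0c,0x13] = d6 28 1c 60 6a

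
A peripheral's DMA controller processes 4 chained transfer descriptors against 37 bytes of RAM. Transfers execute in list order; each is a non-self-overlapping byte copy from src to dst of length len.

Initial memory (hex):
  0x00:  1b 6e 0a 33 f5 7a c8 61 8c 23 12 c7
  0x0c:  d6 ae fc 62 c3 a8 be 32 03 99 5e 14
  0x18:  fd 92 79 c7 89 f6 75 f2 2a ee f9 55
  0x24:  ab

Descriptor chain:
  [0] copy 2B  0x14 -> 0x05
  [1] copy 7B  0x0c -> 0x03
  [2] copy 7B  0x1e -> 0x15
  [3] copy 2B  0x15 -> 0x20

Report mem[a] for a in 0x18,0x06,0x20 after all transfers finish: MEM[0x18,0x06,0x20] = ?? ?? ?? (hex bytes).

MEM[0x18,0x06,0x20] = ee 62 75

[0] 0x14->0x05 len=2 : 03 99
[1] 0x0c->0x03 len=7 : d6 ae fc 62 c3 a8 be
[2] 0x1e->0x15 len=7 : 75 f2 2a ee f9 55 ab
[3] 0x15->0x20 len=2 : 75 f2
query mem[0x18]=0xee, mem[0x06]=0x62, mem[0x20]=0x75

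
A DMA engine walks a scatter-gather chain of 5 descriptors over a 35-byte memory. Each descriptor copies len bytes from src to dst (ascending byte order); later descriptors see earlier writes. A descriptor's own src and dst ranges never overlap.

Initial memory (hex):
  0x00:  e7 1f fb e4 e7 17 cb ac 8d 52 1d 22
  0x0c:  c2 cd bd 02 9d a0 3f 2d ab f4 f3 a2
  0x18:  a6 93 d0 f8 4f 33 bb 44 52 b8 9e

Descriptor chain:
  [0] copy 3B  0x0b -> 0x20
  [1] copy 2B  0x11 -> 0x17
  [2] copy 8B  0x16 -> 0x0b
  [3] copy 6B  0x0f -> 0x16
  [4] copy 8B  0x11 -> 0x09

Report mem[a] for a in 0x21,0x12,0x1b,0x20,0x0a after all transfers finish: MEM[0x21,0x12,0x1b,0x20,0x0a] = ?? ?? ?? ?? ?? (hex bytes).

  after D0: wrote 3B at 0x20 = 22c2cd
  after D1: wrote 2B at 0x17 = a03f
  after D2: wrote 8B at 0x0b = f3a03f93d0f84f33
  after D3: wrote 6B at 0x16 = d0f84f332dab
  after D4: wrote 8B at 0x09 = 4f332dabf4d0f84f
query mem[0x21]=0xc2, mem[0x12]=0x33, mem[0x1b]=0xab, mem[0x20]=0x22, mem[0x0a]=0x33

MEM[0x21,0x12,0x1b,0x20,0x0a] = c2 33 ab 22 33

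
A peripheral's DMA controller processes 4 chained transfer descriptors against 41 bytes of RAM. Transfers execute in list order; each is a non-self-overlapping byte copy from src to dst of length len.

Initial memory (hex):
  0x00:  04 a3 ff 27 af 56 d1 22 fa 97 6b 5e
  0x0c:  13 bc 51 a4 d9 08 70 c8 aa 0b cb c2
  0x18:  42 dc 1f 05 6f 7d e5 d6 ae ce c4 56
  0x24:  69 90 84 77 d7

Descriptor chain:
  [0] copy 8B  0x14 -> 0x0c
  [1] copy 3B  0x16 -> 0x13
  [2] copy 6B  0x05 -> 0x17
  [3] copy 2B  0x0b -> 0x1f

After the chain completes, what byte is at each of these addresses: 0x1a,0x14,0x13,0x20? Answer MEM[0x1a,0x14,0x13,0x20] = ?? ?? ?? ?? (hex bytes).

[0] 0x14->0x0c len=8 : aa 0b cb c2 42 dc 1f 05
[1] 0x16->0x13 len=3 : cb c2 42
[2] 0x05->0x17 len=6 : 56 d1 22 fa 97 6b
[3] 0x0b->0x1f len=2 : 5e aa
query mem[0x1a]=0xfa, mem[0x14]=0xc2, mem[0x13]=0xcb, mem[0x20]=0xaa

MEM[0x1a,0x14,0x13,0x20] = fa c2 cb aa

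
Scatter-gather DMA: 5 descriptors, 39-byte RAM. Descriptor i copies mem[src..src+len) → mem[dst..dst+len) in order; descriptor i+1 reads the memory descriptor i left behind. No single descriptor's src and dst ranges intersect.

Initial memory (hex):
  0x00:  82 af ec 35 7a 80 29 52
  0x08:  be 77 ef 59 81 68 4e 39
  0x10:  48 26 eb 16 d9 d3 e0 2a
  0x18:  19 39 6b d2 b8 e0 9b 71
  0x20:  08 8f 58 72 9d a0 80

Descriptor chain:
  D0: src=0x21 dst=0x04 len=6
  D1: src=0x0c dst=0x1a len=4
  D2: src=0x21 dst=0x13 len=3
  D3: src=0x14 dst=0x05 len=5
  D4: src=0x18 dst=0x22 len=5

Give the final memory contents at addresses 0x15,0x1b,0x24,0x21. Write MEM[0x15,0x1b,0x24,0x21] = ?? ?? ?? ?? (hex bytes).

MEM[0x15,0x1b,0x24,0x21] = 72 68 81 8f

  after D0: wrote 6B at 0x04 = 8f58729da080
  after D1: wrote 4B at 0x1a = 81684e39
  after D2: wrote 3B at 0x13 = 8f5872
  after D3: wrote 5B at 0x05 = 5872e02a19
  after D4: wrote 5B at 0x22 = 193981684e
query mem[0x15]=0x72, mem[0x1b]=0x68, mem[0x24]=0x81, mem[0x21]=0x8f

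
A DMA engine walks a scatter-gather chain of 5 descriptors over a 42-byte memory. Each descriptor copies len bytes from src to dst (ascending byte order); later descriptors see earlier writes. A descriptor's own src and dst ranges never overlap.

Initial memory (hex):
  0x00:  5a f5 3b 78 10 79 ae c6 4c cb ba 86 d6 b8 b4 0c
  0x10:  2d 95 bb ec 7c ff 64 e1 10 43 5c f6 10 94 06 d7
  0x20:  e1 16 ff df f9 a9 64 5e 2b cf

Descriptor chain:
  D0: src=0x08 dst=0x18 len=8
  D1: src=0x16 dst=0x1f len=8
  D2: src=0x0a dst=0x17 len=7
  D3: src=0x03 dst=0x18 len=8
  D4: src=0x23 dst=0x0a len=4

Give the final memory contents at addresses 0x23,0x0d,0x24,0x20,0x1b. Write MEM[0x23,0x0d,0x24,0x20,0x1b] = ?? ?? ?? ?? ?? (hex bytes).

MEM[0x23,0x0d,0x24,0x20,0x1b] = ba b8 86 e1 ae

[0] 0x08->0x18 len=8 : 4c cb ba 86 d6 b8 b4 0c
[1] 0x16->0x1f len=8 : 64 e1 4c cb ba 86 d6 b8
[2] 0x0a->0x17 len=7 : ba 86 d6 b8 b4 0c 2d
[3] 0x03->0x18 len=8 : 78 10 79 ae c6 4c cb ba
[4] 0x23->0x0a len=4 : ba 86 d6 b8
query mem[0x23]=0xba, mem[0x0d]=0xb8, mem[0x24]=0x86, mem[0x20]=0xe1, mem[0x1b]=0xae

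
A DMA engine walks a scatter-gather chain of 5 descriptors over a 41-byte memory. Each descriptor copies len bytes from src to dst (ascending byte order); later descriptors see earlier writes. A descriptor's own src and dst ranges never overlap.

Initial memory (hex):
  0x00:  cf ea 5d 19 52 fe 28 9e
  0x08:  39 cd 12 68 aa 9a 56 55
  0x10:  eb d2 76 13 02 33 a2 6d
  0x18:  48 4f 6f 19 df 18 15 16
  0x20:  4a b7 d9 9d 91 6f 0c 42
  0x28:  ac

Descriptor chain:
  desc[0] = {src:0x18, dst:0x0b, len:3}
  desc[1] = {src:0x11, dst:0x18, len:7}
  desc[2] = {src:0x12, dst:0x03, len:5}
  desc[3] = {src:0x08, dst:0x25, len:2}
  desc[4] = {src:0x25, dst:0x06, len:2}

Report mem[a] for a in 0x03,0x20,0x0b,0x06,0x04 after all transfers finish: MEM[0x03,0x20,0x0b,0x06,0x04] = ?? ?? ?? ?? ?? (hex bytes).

MEM[0x03,0x20,0x0b,0x06,0x04] = 76 4a 48 39 13

[0] 0x18->0x0b len=3 : 48 4f 6f
[1] 0x11->0x18 len=7 : d2 76 13 02 33 a2 6d
[2] 0x12->0x03 len=5 : 76 13 02 33 a2
[3] 0x08->0x25 len=2 : 39 cd
[4] 0x25->0x06 len=2 : 39 cd
query mem[0x03]=0x76, mem[0x20]=0x4a, mem[0x0b]=0x48, mem[0x06]=0x39, mem[0x04]=0x13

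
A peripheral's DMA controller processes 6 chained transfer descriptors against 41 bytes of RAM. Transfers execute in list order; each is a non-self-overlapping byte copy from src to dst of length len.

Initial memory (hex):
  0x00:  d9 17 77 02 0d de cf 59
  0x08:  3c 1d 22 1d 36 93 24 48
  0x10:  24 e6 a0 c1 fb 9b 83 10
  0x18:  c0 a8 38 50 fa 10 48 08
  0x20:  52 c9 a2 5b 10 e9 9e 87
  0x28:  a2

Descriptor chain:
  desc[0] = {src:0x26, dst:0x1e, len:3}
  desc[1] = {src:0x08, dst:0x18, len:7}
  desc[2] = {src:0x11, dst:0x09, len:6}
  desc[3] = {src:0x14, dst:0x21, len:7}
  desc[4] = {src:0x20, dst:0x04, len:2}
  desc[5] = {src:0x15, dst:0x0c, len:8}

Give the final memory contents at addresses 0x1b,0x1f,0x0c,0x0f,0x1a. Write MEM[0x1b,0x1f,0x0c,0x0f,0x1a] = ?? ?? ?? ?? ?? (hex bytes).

#0 dst[0x1e+3] := {0x9e,0x87,0xa2}
#1 dst[0x18+7] := {0x3c,0x1d,0x22,0x1d,0x36,0x93,0x24}
#2 dst[0x09+6] := {0xe6,0xa0,0xc1,0xfb,0x9b,0x83}
#3 dst[0x21+7] := {0xfb,0x9b,0x83,0x10,0x3c,0x1d,0x22}
#4 dst[0x04+2] := {0xa2,0xfb}
#5 dst[0x0c+8] := {0x9b,0x83,0x10,0x3c,0x1d,0x22,0x1d,0x36}
query mem[0x1b]=0x1d, mem[0x1f]=0x87, mem[0x0c]=0x9b, mem[0x0f]=0x3c, mem[0x1a]=0x22

MEM[0x1b,0x1f,0x0c,0x0f,0x1a] = 1d 87 9b 3c 22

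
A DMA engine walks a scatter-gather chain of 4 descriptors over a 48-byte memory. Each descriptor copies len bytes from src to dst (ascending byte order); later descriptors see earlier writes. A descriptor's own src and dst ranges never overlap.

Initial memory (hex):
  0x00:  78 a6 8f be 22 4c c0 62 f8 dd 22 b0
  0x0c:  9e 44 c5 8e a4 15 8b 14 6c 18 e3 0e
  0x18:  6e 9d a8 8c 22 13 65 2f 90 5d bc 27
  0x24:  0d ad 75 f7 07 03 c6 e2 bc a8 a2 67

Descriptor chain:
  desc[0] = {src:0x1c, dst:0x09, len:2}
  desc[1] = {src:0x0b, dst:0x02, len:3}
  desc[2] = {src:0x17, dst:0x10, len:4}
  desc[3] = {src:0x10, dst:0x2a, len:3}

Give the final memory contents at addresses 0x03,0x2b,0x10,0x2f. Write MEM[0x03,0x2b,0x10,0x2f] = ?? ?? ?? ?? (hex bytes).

MEM[0x03,0x2b,0x10,0x2f] = 9e 6e 0e 67

  after D0: wrote 2B at 0x09 = 2213
  after D1: wrote 3B at 0x02 = b09e44
  after D2: wrote 4B at 0x10 = 0e6e9da8
  after D3: wrote 3B at 0x2a = 0e6e9d
query mem[0x03]=0x9e, mem[0x2b]=0x6e, mem[0x10]=0x0e, mem[0x2f]=0x67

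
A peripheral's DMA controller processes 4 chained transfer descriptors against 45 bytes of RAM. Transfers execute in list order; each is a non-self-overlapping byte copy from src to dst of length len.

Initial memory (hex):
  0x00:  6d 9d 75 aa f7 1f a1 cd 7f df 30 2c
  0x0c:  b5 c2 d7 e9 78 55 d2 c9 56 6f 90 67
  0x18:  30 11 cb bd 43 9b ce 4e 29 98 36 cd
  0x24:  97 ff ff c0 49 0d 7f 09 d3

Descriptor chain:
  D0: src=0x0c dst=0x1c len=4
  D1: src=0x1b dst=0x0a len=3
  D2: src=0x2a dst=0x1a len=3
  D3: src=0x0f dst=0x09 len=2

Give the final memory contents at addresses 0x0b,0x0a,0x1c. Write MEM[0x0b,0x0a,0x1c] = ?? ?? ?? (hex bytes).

  after D0: wrote 4B at 0x1c = b5c2d7e9
  after D1: wrote 3B at 0x0a = bdb5c2
  after D2: wrote 3B at 0x1a = 7f09d3
  after D3: wrote 2B at 0x09 = e978
query mem[0x0b]=0xb5, mem[0x0a]=0x78, mem[0x1c]=0xd3

MEM[0x0b,0x0a,0x1c] = b5 78 d3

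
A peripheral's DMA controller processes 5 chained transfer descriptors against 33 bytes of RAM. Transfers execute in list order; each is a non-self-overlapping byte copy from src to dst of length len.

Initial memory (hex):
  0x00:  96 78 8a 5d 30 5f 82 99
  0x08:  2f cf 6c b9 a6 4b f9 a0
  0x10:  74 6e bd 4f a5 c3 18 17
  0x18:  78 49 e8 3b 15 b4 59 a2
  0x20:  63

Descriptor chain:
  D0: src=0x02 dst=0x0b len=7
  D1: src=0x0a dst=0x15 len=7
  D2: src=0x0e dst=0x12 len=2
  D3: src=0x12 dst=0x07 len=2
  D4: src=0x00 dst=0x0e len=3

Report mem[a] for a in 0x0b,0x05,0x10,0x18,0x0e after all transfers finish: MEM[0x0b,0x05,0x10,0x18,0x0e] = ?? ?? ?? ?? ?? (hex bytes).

MEM[0x0b,0x05,0x10,0x18,0x0e] = 8a 5f 8a 30 96

D0: mem[0x0b..0x11] <- [8a 5d 30 5f 82 99 2f]
D1: mem[0x15..0x1b] <- [6c 8a 5d 30 5f 82 99]
D2: mem[0x12..0x13] <- [5f 82]
D3: mem[0x07..0x08] <- [5f 82]
D4: mem[0x0e..0x10] <- [96 78 8a]
query mem[0x0b]=0x8a, mem[0x05]=0x5f, mem[0x10]=0x8a, mem[0x18]=0x30, mem[0x0e]=0x96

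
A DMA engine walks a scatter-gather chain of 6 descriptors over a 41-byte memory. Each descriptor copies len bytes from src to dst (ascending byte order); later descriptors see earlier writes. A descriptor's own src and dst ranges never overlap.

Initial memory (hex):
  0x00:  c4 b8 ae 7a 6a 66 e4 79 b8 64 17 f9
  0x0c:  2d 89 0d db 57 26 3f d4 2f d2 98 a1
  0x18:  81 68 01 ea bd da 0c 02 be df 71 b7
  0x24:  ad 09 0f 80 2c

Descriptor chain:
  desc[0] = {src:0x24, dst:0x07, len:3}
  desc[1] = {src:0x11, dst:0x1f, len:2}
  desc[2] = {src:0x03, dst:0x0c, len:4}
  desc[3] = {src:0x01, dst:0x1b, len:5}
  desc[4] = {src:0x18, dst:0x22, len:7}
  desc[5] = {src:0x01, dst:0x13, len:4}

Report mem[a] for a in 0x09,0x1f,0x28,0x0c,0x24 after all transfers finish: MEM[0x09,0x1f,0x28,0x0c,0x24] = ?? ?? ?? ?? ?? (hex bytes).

MEM[0x09,0x1f,0x28,0x0c,0x24] = 0f 66 6a 7a 01

D0: mem[0x07..0x09] <- [ad 09 0f]
D1: mem[0x1f..0x20] <- [26 3f]
D2: mem[0x0c..0x0f] <- [7a 6a 66 e4]
D3: mem[0x1b..0x1f] <- [b8 ae 7a 6a 66]
D4: mem[0x22..0x28] <- [81 68 01 b8 ae 7a 6a]
D5: mem[0x13..0x16] <- [b8 ae 7a 6a]
query mem[0x09]=0x0f, mem[0x1f]=0x66, mem[0x28]=0x6a, mem[0x0c]=0x7a, mem[0x24]=0x01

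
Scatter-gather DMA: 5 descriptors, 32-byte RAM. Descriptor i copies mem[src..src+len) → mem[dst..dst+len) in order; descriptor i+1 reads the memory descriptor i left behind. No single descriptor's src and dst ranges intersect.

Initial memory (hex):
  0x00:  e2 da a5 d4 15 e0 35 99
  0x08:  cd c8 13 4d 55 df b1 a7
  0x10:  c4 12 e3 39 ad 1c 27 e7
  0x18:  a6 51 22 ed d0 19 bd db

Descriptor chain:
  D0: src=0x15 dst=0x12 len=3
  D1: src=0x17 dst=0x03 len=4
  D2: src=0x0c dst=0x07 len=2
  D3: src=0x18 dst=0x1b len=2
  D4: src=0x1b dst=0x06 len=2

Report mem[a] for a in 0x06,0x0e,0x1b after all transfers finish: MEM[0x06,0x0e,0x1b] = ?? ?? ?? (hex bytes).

D0: mem[0x12..0x14] <- [1c 27 e7]
D1: mem[0x03..0x06] <- [e7 a6 51 22]
D2: mem[0x07..0x08] <- [55 df]
D3: mem[0x1b..0x1c] <- [a6 51]
D4: mem[0x06..0x07] <- [a6 51]
query mem[0x06]=0xa6, mem[0x0e]=0xb1, mem[0x1b]=0xa6

MEM[0x06,0x0e,0x1b] = a6 b1 a6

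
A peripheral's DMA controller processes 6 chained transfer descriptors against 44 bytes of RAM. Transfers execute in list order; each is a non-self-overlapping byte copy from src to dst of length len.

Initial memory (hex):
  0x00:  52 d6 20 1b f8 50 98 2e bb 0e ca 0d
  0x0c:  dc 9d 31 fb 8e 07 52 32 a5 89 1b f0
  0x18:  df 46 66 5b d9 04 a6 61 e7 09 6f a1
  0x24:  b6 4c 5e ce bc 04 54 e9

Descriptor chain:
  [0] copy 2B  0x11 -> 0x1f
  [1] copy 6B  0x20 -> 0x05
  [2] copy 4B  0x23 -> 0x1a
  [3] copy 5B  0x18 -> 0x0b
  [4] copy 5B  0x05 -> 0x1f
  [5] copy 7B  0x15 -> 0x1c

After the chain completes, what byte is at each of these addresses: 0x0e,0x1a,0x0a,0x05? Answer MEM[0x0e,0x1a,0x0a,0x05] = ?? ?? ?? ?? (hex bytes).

MEM[0x0e,0x1a,0x0a,0x05] = b6 a1 4c 52

#0 dst[0x1f+2] := {0x07,0x52}
#1 dst[0x05+6] := {0x52,0x09,0x6f,0xa1,0xb6,0x4c}
#2 dst[0x1a+4] := {0xa1,0xb6,0x4c,0x5e}
#3 dst[0x0b+5] := {0xdf,0x46,0xa1,0xb6,0x4c}
#4 dst[0x1f+5] := {0x52,0x09,0x6f,0xa1,0xb6}
#5 dst[0x1c+7] := {0x89,0x1b,0xf0,0xdf,0x46,0xa1,0xb6}
query mem[0x0e]=0xb6, mem[0x1a]=0xa1, mem[0x0a]=0x4c, mem[0x05]=0x52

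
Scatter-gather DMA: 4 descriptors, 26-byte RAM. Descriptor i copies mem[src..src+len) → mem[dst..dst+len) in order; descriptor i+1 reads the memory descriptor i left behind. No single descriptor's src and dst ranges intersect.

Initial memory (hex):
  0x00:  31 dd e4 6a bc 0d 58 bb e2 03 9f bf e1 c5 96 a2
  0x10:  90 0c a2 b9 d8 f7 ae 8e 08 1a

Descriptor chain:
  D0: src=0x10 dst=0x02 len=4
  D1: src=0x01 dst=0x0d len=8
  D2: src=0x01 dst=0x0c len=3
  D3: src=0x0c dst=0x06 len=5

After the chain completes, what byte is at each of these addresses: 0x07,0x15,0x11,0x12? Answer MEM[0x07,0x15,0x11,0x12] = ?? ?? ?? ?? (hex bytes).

MEM[0x07,0x15,0x11,0x12] = 90 f7 b9 58

  after D0: wrote 4B at 0x02 = 900ca2b9
  after D1: wrote 8B at 0x0d = dd900ca2b958bbe2
  after D2: wrote 3B at 0x0c = dd900c
  after D3: wrote 5B at 0x06 = dd900c0ca2
query mem[0x07]=0x90, mem[0x15]=0xf7, mem[0x11]=0xb9, mem[0x12]=0x58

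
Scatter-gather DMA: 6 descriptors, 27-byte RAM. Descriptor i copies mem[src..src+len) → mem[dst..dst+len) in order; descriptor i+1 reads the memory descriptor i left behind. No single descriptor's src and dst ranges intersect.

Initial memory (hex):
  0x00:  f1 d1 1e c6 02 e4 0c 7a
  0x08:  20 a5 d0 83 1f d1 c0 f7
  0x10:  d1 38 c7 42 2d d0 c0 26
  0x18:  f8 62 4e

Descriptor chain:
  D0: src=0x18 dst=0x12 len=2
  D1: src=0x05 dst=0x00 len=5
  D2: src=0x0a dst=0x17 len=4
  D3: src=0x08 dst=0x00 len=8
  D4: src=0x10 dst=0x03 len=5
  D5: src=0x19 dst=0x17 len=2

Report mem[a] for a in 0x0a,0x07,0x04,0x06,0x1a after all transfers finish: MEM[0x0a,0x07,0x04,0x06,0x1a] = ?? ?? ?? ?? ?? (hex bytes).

  after D0: wrote 2B at 0x12 = f862
  after D1: wrote 5B at 0x00 = e40c7a20a5
  after D2: wrote 4B at 0x17 = d0831fd1
  after D3: wrote 8B at 0x00 = 20a5d0831fd1c0f7
  after D4: wrote 5B at 0x03 = d138f8622d
  after D5: wrote 2B at 0x17 = 1fd1
query mem[0x0a]=0xd0, mem[0x07]=0x2d, mem[0x04]=0x38, mem[0x06]=0x62, mem[0x1a]=0xd1

MEM[0x0a,0x07,0x04,0x06,0x1a] = d0 2d 38 62 d1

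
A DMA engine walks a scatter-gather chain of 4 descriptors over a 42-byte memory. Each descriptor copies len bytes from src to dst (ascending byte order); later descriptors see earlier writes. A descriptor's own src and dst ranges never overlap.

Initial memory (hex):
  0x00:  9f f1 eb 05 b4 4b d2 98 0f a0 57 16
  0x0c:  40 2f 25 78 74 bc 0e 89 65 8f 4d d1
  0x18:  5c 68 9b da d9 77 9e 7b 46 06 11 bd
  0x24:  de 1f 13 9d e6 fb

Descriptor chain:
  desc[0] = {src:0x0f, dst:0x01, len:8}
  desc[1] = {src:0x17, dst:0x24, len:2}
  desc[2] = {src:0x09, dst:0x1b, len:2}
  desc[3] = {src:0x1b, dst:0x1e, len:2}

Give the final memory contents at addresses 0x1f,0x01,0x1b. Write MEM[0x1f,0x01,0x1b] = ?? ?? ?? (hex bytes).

  after D0: wrote 8B at 0x01 = 7874bc0e89658f4d
  after D1: wrote 2B at 0x24 = d15c
  after D2: wrote 2B at 0x1b = a057
  after D3: wrote 2B at 0x1e = a057
query mem[0x1f]=0x57, mem[0x01]=0x78, mem[0x1b]=0xa0

MEM[0x1f,0x01,0x1b] = 57 78 a0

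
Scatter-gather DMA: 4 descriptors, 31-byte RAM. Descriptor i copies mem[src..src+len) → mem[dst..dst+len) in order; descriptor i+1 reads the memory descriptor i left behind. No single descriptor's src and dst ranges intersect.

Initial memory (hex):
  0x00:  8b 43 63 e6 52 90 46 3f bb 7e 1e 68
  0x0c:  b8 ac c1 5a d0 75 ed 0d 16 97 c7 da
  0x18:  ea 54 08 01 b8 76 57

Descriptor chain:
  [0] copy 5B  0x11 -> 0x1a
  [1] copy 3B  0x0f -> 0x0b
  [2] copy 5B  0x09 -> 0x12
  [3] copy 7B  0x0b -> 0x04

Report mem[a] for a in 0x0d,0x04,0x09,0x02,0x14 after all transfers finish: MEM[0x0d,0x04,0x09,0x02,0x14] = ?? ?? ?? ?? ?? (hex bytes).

D0: mem[0x1a..0x1e] <- [75 ed 0d 16 97]
D1: mem[0x0b..0x0d] <- [5a d0 75]
D2: mem[0x12..0x16] <- [7e 1e 5a d0 75]
D3: mem[0x04..0x0a] <- [5a d0 75 c1 5a d0 75]
query mem[0x0d]=0x75, mem[0x04]=0x5a, mem[0x09]=0xd0, mem[0x02]=0x63, mem[0x14]=0x5a

MEM[0x0d,0x04,0x09,0x02,0x14] = 75 5a d0 63 5a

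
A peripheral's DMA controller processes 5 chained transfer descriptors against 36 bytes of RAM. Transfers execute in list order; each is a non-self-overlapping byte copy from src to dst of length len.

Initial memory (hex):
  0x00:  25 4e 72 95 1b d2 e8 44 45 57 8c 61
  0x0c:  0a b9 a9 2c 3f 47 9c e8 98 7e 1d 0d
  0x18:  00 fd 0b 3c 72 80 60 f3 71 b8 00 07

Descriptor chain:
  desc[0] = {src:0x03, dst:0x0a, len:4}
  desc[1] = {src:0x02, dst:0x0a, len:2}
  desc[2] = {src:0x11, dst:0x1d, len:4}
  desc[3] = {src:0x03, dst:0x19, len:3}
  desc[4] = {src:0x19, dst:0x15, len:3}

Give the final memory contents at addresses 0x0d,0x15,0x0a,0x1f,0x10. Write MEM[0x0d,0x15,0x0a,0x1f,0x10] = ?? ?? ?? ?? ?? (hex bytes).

MEM[0x0d,0x15,0x0a,0x1f,0x10] = e8 95 72 e8 3f

D0: mem[0x0a..0x0d] <- [95 1b d2 e8]
D1: mem[0x0a..0x0b] <- [72 95]
D2: mem[0x1d..0x20] <- [47 9c e8 98]
D3: mem[0x19..0x1b] <- [95 1b d2]
D4: mem[0x15..0x17] <- [95 1b d2]
query mem[0x0d]=0xe8, mem[0x15]=0x95, mem[0x0a]=0x72, mem[0x1f]=0xe8, mem[0x10]=0x3f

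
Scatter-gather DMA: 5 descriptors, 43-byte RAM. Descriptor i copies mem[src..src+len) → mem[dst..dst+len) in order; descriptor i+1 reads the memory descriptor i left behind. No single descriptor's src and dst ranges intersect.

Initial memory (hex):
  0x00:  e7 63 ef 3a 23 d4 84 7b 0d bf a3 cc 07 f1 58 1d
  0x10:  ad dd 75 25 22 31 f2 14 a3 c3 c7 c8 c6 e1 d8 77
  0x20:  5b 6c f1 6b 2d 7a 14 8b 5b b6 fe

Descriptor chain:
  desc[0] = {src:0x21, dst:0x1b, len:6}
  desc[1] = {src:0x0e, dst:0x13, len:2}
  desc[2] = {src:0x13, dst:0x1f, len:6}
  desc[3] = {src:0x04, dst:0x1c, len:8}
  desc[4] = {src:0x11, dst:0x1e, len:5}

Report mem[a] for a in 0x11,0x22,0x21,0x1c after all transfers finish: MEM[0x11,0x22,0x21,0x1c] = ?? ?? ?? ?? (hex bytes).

  after D0: wrote 6B at 0x1b = 6cf16b2d7a14
  after D1: wrote 2B at 0x13 = 581d
  after D2: wrote 6B at 0x1f = 581d31f214a3
  after D3: wrote 8B at 0x1c = 23d4847b0dbfa3cc
  after D4: wrote 5B at 0x1e = dd75581d31
query mem[0x11]=0xdd, mem[0x22]=0x31, mem[0x21]=0x1d, mem[0x1c]=0x23

MEM[0x11,0x22,0x21,0x1c] = dd 31 1d 23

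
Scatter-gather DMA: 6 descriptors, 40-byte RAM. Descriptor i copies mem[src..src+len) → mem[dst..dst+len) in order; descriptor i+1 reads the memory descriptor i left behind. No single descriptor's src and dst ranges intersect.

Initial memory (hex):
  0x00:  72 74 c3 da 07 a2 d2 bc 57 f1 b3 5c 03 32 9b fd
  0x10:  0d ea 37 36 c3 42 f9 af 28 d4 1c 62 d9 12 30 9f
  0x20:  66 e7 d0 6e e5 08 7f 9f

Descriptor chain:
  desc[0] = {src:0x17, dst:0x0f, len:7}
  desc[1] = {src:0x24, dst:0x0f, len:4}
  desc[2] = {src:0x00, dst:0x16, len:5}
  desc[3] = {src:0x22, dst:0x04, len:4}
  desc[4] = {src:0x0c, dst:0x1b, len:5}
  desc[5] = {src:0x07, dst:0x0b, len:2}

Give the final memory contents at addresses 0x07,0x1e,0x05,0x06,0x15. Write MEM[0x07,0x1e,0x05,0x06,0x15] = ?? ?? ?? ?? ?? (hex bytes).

  after D0: wrote 7B at 0x0f = af28d41c62d912
  after D1: wrote 4B at 0x0f = e5087f9f
  after D2: wrote 5B at 0x16 = 7274c3da07
  after D3: wrote 4B at 0x04 = d06ee508
  after D4: wrote 5B at 0x1b = 03329be508
  after D5: wrote 2B at 0x0b = 0857
query mem[0x07]=0x08, mem[0x1e]=0xe5, mem[0x05]=0x6e, mem[0x06]=0xe5, mem[0x15]=0x12

MEM[0x07,0x1e,0x05,0x06,0x15] = 08 e5 6e e5 12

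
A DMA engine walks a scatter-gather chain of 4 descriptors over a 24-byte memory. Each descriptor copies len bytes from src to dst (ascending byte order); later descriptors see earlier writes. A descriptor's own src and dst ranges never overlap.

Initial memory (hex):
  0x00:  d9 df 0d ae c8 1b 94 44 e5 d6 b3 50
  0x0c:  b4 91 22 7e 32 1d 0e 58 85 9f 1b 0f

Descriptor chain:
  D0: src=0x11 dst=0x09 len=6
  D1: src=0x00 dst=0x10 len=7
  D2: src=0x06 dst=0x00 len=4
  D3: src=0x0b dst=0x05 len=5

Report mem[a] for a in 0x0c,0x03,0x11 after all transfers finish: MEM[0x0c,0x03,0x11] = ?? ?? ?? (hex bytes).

MEM[0x0c,0x03,0x11] = 85 1d df

  after D0: wrote 6B at 0x09 = 1d0e58859f1b
  after D1: wrote 7B at 0x10 = d9df0daec81b94
  after D2: wrote 4B at 0x00 = 9444e51d
  after D3: wrote 5B at 0x05 = 58859f1b7e
query mem[0x0c]=0x85, mem[0x03]=0x1d, mem[0x11]=0xdf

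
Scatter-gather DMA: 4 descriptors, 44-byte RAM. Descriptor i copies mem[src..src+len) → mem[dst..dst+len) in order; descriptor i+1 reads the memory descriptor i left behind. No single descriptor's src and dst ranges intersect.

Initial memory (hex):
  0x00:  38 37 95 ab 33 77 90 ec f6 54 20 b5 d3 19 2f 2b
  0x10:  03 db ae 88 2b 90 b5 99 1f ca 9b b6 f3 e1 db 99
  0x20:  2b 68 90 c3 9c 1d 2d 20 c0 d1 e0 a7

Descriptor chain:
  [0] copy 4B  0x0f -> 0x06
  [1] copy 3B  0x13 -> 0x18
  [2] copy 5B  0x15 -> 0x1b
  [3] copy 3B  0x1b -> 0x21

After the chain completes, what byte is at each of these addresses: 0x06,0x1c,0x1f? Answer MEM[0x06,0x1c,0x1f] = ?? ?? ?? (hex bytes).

MEM[0x06,0x1c,0x1f] = 2b b5 2b

D0: mem[0x06..0x09] <- [2b 03 db ae]
D1: mem[0x18..0x1a] <- [88 2b 90]
D2: mem[0x1b..0x1f] <- [90 b5 99 88 2b]
D3: mem[0x21..0x23] <- [90 b5 99]
query mem[0x06]=0x2b, mem[0x1c]=0xb5, mem[0x1f]=0x2b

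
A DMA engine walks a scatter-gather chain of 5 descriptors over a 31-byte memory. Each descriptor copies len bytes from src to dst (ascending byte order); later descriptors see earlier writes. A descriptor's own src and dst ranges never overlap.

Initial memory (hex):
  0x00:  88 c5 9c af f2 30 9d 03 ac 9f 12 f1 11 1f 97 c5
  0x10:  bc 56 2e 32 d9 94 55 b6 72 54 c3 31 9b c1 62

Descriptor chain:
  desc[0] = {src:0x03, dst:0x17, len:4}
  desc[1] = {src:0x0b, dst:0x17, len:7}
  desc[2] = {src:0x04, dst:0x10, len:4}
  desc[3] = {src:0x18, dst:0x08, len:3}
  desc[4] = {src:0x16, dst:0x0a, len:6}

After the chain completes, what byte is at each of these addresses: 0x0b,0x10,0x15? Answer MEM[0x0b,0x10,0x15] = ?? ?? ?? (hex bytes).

  after D0: wrote 4B at 0x17 = aff2309d
  after D1: wrote 7B at 0x17 = f1111f97c5bc56
  after D2: wrote 4B at 0x10 = f2309d03
  after D3: wrote 3B at 0x08 = 111f97
  after D4: wrote 6B at 0x0a = 55f1111f97c5
query mem[0x0b]=0xf1, mem[0x10]=0xf2, mem[0x15]=0x94

MEM[0x0b,0x10,0x15] = f1 f2 94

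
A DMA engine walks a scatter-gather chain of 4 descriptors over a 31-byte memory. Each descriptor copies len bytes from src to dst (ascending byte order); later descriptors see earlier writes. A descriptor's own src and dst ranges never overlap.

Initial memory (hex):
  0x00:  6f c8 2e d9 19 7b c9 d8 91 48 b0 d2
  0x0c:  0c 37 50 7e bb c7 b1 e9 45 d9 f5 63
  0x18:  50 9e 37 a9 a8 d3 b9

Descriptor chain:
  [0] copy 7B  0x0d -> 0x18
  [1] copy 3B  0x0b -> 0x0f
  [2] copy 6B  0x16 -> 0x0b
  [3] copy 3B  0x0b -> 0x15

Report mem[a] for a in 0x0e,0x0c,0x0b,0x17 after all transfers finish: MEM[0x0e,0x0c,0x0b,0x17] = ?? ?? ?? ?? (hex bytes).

MEM[0x0e,0x0c,0x0b,0x17] = 50 63 f5 37

[0] 0x0d->0x18 len=7 : 37 50 7e bb c7 b1 e9
[1] 0x0b->0x0f len=3 : d2 0c 37
[2] 0x16->0x0b len=6 : f5 63 37 50 7e bb
[3] 0x0b->0x15 len=3 : f5 63 37
query mem[0x0e]=0x50, mem[0x0c]=0x63, mem[0x0b]=0xf5, mem[0x17]=0x37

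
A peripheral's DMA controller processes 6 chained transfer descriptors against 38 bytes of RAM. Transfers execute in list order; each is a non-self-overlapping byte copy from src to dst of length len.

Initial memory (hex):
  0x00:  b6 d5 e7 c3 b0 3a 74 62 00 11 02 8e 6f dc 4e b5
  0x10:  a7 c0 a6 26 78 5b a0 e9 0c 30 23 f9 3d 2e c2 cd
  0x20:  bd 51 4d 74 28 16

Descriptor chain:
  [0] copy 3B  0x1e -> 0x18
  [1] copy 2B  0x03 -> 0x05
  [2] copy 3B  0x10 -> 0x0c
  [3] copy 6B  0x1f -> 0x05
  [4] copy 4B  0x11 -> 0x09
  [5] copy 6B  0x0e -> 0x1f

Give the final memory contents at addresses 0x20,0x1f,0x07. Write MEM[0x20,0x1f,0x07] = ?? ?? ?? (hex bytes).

  after D0: wrote 3B at 0x18 = c2cdbd
  after D1: wrote 2B at 0x05 = c3b0
  after D2: wrote 3B at 0x0c = a7c0a6
  after D3: wrote 6B at 0x05 = cdbd514d7428
  after D4: wrote 4B at 0x09 = c0a62678
  after D5: wrote 6B at 0x1f = a6b5a7c0a626
query mem[0x20]=0xb5, mem[0x1f]=0xa6, mem[0x07]=0x51

MEM[0x20,0x1f,0x07] = b5 a6 51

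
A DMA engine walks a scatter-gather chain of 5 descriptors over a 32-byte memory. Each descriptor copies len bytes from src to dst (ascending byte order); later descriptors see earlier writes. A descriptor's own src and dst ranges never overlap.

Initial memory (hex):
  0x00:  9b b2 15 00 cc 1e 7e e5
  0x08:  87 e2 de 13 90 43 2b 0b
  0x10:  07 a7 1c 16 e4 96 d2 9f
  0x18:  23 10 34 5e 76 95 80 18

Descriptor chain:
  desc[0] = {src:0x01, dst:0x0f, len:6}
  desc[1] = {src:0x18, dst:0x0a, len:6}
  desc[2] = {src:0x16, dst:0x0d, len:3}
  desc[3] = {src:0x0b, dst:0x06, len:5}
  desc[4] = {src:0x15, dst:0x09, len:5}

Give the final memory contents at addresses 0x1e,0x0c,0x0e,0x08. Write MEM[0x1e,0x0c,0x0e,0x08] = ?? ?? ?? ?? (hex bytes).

MEM[0x1e,0x0c,0x0e,0x08] = 80 23 9f d2

D0: mem[0x0f..0x14] <- [b2 15 00 cc 1e 7e]
D1: mem[0x0a..0x0f] <- [23 10 34 5e 76 95]
D2: mem[0x0d..0x0f] <- [d2 9f 23]
D3: mem[0x06..0x0a] <- [10 34 d2 9f 23]
D4: mem[0x09..0x0d] <- [96 d2 9f 23 10]
query mem[0x1e]=0x80, mem[0x0c]=0x23, mem[0x0e]=0x9f, mem[0x08]=0xd2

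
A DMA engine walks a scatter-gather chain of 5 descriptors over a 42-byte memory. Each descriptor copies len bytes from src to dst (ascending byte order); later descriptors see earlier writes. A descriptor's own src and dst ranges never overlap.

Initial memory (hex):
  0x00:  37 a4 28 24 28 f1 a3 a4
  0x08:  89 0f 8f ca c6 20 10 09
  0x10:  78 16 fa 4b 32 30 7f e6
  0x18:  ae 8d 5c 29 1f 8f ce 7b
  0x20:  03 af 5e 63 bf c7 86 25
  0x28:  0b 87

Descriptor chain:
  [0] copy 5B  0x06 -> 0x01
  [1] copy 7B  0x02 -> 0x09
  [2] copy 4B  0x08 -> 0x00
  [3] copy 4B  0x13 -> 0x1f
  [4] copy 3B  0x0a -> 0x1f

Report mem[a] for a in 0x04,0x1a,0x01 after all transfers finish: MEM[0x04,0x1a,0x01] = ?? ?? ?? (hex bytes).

MEM[0x04,0x1a,0x01] = 0f 5c a4

  after D0: wrote 5B at 0x01 = a3a4890f8f
  after D1: wrote 7B at 0x09 = a4890f8fa3a489
  after D2: wrote 4B at 0x00 = 89a4890f
  after D3: wrote 4B at 0x1f = 4b32307f
  after D4: wrote 3B at 0x1f = 890f8f
query mem[0x04]=0x0f, mem[0x1a]=0x5c, mem[0x01]=0xa4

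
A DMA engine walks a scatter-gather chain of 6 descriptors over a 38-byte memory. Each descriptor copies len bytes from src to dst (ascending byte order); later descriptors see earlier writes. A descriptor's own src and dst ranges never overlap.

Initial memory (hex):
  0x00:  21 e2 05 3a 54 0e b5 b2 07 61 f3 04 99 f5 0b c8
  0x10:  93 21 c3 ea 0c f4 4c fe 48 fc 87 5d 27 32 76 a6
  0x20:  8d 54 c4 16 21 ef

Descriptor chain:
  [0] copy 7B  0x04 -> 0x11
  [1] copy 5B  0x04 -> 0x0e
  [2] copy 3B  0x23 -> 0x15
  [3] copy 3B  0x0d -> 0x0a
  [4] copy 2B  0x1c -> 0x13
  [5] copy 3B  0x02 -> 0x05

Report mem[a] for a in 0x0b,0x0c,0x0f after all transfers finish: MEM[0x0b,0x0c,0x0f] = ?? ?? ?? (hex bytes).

MEM[0x0b,0x0c,0x0f] = 54 0e 0e

[0] 0x04->0x11 len=7 : 54 0e b5 b2 07 61 f3
[1] 0x04->0x0e len=5 : 54 0e b5 b2 07
[2] 0x23->0x15 len=3 : 16 21 ef
[3] 0x0d->0x0a len=3 : f5 54 0e
[4] 0x1c->0x13 len=2 : 27 32
[5] 0x02->0x05 len=3 : 05 3a 54
query mem[0x0b]=0x54, mem[0x0c]=0x0e, mem[0x0f]=0x0e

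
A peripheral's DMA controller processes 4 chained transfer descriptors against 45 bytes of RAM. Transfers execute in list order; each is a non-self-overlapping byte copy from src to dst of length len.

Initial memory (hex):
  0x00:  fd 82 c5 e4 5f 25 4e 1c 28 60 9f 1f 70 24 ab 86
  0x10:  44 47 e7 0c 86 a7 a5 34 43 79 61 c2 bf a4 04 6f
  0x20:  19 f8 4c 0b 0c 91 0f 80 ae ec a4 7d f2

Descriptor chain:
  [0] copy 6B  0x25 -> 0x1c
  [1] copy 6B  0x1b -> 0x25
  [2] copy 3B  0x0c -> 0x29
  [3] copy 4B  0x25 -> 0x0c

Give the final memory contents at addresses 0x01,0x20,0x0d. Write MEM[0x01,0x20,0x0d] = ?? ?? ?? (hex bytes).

#0 dst[0x1c+6] := {0x91,0x0f,0x80,0xae,0xec,0xa4}
#1 dst[0x25+6] := {0xc2,0x91,0x0f,0x80,0xae,0xec}
#2 dst[0x29+3] := {0x70,0x24,0xab}
#3 dst[0x0c+4] := {0xc2,0x91,0x0f,0x80}
query mem[0x01]=0x82, mem[0x20]=0xec, mem[0x0d]=0x91

MEM[0x01,0x20,0x0d] = 82 ec 91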